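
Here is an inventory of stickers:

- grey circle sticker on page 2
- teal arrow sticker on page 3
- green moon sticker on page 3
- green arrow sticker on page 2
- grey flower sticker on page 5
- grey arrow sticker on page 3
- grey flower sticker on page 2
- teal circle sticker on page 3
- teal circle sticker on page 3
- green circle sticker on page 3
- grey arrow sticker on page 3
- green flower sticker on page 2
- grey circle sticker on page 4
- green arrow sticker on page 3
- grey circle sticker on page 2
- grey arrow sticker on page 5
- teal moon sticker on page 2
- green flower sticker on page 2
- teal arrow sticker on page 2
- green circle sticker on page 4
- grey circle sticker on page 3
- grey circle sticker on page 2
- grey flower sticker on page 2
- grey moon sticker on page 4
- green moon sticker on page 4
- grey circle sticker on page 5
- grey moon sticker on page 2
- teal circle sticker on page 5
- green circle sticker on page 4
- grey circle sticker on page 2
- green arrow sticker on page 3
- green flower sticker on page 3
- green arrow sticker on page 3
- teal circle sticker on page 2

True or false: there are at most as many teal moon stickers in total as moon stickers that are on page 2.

True

|teal moon stickers| = 1.
|moon stickers on page 2| = 2.
The claim requires 1 ≤ 2, which holds.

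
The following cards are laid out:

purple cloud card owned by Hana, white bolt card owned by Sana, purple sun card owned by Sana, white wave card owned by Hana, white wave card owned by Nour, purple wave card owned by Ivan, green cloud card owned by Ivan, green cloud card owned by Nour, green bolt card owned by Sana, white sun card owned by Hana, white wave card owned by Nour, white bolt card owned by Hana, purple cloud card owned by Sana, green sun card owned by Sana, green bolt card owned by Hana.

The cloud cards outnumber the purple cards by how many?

cloud cards: 4.
purple cards: 4.
4 − 4 = 0.

0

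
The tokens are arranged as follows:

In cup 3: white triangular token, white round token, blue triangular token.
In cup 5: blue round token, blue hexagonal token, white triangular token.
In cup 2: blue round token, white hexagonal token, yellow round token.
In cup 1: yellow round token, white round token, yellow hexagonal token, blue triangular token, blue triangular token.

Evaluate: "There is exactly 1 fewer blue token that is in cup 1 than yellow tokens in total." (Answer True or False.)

|blue tokens in cup 1| = 2.
|yellow tokens| = 3.
The claim requires 3 − 2 (= 1) to equal 1, which holds.

True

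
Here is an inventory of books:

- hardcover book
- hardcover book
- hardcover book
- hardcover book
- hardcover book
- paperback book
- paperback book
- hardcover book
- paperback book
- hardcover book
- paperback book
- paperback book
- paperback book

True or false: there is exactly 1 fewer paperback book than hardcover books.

paperback books: 6.
hardcover books: 7.
The claim requires 7 − 6 (= 1) to equal 1, which holds.

True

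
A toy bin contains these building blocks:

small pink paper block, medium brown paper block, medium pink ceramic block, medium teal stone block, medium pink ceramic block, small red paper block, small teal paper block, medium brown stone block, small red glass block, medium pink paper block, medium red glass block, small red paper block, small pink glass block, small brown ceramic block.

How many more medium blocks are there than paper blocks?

medium blocks: 7.
paper blocks: 6.
7 − 6 = 1.

1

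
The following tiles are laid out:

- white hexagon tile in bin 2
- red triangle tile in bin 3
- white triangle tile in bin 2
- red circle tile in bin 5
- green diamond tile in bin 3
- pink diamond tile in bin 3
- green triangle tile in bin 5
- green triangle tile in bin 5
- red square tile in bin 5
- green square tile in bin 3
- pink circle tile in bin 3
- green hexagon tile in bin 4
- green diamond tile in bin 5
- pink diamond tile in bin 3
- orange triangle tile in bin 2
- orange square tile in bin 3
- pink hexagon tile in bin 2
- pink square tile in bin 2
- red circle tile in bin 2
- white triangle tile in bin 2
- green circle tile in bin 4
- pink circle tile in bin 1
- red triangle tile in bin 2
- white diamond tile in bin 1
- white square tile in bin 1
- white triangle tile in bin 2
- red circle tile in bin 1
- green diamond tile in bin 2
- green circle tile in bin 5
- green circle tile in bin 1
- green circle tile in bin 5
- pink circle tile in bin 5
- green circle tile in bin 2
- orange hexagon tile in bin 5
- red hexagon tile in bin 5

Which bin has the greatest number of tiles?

Counts by bin: bin 2→11, bin 5→10, bin 3→7, bin 1→5, bin 4→2.
The maximum is 11, held uniquely by bin 2.

bin 2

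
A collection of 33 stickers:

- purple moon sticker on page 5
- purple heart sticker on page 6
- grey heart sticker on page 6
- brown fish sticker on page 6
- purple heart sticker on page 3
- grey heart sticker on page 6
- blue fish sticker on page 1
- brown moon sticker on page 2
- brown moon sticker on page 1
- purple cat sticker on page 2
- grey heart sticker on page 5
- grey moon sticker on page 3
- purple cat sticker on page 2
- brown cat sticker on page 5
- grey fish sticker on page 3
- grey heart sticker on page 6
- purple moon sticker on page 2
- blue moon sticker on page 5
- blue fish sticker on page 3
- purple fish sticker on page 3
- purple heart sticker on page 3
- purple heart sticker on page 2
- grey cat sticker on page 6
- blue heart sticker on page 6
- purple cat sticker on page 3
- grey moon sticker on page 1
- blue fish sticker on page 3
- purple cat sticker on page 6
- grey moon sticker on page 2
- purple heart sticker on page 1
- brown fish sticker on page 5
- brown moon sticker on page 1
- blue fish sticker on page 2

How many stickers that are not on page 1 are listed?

Total stickers: 33; with the excluded value: 5; remaining 33 − 5 = 28.

28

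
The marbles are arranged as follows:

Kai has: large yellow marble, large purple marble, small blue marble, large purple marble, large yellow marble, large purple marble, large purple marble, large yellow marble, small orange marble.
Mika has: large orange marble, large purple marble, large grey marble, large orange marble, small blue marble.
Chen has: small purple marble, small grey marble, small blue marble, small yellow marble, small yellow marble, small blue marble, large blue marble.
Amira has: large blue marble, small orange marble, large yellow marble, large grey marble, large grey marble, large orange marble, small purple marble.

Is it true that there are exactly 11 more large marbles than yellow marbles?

True

There are 17 large marbles.
There are 6 yellow marbles.
The claim requires 17 − 6 (= 11) to equal 11, which holds.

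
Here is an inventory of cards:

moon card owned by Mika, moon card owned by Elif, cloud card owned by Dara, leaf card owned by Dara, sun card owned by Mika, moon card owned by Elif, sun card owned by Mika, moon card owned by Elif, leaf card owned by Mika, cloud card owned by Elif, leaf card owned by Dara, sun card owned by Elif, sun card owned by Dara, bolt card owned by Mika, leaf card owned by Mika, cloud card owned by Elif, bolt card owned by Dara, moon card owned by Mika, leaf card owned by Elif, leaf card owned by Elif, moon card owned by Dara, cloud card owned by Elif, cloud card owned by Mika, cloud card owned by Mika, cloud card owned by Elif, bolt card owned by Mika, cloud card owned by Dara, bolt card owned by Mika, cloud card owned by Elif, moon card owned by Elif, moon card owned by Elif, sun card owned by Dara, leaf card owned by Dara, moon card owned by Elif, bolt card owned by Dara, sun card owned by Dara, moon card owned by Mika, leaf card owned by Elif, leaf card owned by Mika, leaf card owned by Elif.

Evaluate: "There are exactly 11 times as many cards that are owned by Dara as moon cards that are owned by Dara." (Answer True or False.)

cards owned by Dara: 11.
moon cards owned by Dara: 1.
The claim requires 11 = 11 × 1 = 11, which holds.

True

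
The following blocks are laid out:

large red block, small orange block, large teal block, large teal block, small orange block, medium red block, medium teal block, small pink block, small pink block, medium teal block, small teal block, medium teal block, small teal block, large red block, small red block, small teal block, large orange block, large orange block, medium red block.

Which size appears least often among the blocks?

medium

Counts by size: small 8, large 6, medium 5.
The minimum is 5, held uniquely by medium.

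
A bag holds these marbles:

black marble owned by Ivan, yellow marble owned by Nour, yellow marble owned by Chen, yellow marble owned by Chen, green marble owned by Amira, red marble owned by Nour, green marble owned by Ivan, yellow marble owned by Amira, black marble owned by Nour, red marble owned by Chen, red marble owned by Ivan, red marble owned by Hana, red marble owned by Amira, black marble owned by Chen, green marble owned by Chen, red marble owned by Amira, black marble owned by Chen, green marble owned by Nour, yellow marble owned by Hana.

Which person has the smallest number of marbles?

Counts by owner: Chen→6, Nour→4, Amira→4, Ivan→3, Hana→2.
The minimum is 2, held uniquely by Hana.

Hana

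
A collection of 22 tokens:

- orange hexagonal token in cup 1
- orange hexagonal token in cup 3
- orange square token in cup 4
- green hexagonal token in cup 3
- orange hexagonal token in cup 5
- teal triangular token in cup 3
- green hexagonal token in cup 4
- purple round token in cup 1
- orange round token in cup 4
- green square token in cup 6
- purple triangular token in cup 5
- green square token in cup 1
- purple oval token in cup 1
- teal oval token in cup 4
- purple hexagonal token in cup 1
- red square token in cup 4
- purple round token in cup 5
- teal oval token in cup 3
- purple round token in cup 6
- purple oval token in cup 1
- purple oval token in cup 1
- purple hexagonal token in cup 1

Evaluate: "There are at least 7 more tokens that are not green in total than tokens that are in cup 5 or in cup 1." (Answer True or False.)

There are 18 tokens that are not green.
There are 11 tokens in cup 5 or in cup 1.
The claim requires 18 − 11 = 7 ≥ 7, which holds.

True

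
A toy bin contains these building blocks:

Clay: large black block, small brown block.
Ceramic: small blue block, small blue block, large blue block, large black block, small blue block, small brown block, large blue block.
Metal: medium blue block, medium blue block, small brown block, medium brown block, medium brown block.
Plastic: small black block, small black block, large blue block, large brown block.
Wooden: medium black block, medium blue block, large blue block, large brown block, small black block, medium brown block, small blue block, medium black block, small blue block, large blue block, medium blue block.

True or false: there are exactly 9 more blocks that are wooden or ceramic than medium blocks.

True

There are 18 blocks that are wooden or ceramic.
There are 9 medium blocks.
The claim requires 18 − 9 (= 9) to equal 9, which holds.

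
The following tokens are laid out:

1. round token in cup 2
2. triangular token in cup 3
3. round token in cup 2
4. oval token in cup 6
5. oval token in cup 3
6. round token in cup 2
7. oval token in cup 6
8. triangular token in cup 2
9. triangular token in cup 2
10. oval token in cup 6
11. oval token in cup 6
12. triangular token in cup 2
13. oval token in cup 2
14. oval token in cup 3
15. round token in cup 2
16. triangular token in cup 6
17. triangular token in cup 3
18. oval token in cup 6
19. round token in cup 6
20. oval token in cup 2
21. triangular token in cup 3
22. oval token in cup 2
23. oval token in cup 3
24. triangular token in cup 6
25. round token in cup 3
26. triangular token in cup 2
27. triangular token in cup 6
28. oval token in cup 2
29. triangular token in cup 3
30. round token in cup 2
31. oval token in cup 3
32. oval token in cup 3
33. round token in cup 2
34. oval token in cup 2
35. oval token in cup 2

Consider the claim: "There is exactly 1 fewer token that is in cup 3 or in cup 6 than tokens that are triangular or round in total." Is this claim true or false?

False

|tokens in cup 3 or in cup 6| = 19.
|tokens that are triangular or round| = 19.
The claim requires 19 − 19 (= 0) to equal 1, which does not hold.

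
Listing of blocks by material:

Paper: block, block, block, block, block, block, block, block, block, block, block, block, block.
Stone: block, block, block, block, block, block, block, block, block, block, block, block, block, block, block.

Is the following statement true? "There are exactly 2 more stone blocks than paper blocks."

True

stone blocks: 15.
paper blocks: 13.
The claim requires 15 − 13 (= 2) to equal 2, which holds.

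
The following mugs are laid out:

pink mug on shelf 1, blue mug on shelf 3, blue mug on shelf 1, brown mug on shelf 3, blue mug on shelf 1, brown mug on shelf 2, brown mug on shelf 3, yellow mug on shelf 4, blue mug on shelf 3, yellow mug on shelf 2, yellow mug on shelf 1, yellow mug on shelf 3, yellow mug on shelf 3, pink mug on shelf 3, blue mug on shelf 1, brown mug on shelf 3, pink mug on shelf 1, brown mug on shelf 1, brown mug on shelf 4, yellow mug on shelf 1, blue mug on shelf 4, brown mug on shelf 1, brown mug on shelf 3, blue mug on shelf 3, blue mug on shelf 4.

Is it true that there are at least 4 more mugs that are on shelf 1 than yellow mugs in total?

mugs on shelf 1: 9.
yellow mugs: 6.
The claim requires 9 − 6 = 3 ≥ 4, which does not hold.

False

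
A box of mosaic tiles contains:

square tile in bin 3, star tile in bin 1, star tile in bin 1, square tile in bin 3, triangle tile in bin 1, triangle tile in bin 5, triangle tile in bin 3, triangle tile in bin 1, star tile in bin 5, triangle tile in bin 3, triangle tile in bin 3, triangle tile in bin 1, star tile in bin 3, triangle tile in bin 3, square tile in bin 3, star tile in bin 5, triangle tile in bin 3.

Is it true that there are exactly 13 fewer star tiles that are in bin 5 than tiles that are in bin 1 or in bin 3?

False

There are 2 star tiles in bin 5.
There are 14 tiles in bin 1 or in bin 3.
The claim requires 14 − 2 (= 12) to equal 13, which does not hold.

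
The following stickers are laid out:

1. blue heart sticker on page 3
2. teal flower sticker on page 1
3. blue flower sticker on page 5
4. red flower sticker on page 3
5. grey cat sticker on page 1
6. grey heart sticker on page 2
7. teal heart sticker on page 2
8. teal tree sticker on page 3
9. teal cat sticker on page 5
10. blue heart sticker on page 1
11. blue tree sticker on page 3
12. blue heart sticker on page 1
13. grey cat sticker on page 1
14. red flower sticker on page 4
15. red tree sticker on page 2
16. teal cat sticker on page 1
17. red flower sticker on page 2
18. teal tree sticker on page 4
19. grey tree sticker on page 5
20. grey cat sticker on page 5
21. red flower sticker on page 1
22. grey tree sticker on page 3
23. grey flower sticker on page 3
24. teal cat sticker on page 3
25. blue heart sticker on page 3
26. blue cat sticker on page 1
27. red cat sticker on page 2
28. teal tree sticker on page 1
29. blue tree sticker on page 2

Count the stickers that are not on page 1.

Total stickers: 29; with the excluded value: 9; remaining 29 − 9 = 20.

20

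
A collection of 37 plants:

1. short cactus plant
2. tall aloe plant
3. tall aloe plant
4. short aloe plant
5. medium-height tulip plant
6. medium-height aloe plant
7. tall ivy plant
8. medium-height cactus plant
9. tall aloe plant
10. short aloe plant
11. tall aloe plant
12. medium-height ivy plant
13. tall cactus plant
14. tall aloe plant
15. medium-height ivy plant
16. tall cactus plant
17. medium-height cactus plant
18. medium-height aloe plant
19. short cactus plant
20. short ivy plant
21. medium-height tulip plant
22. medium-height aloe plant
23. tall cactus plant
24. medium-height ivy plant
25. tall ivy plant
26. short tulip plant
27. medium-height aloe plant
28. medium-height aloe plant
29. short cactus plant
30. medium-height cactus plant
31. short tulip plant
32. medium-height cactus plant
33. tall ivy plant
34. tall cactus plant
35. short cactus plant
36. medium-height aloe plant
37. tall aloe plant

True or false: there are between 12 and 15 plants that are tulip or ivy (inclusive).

plants that are tulip or ivy: 11.
The claim requires 12 ≤ 11 ≤ 15, which does not hold.

False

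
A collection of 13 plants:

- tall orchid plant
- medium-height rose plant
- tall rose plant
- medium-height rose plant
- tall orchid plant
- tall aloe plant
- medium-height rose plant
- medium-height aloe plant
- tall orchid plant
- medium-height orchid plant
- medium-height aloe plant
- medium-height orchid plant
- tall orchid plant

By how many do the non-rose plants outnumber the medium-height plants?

2

non-rose plants: 9.
medium-height plants: 7.
9 − 7 = 2.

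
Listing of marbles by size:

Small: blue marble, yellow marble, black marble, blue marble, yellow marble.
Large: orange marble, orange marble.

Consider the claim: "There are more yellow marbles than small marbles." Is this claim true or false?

False

yellow marbles: 2.
small marbles: 5.
The claim requires 2 > 5, which does not hold.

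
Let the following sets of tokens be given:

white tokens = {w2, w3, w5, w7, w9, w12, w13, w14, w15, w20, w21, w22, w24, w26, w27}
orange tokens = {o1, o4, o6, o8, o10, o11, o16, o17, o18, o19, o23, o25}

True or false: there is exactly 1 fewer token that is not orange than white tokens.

tokens that are not orange: 15.
white tokens: 15.
The claim requires 15 − 15 (= 0) to equal 1, which does not hold.

False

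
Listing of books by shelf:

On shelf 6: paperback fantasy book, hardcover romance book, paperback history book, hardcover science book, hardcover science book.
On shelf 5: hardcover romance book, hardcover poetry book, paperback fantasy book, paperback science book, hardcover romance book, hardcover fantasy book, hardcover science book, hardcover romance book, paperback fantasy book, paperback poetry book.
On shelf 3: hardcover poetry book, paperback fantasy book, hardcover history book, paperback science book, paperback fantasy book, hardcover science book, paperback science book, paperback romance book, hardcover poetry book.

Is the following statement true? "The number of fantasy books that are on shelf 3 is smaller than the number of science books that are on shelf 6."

False

fantasy books on shelf 3: 2.
science books on shelf 6: 2.
The claim requires 2 < 2, which does not hold.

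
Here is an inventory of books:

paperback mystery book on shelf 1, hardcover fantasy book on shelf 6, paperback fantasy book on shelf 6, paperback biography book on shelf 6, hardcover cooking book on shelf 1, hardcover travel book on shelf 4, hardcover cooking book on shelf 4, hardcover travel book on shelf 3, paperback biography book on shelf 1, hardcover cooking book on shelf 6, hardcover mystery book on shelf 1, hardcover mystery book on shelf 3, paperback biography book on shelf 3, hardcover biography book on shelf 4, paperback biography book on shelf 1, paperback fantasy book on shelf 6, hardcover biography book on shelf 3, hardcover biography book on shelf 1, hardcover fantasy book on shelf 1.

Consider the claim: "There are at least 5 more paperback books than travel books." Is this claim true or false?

|paperback books| = 7.
|travel books| = 2.
The claim requires 7 − 2 = 5 ≥ 5, which holds.

True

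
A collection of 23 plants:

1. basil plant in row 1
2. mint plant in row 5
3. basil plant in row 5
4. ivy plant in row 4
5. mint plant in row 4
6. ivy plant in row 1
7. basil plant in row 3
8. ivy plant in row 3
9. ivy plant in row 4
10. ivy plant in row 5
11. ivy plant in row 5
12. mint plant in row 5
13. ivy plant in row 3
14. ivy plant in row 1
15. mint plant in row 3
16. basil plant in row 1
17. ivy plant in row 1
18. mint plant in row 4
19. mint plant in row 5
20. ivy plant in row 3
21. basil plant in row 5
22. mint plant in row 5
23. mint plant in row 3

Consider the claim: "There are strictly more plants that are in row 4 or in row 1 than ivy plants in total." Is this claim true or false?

False

|plants in row 4 or in row 1| = 9.
|ivy plants| = 10.
The claim requires 9 > 10, which does not hold.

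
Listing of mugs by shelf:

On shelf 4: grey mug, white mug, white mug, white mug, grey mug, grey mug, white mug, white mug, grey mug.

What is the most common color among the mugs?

Counts by color: white 5, grey 4.
The maximum is 5, held uniquely by white.

white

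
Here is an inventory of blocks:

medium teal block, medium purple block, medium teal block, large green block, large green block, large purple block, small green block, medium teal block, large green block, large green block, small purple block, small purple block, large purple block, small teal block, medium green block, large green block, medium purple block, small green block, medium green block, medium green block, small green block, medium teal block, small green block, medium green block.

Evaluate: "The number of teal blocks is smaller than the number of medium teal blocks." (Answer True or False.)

There are 5 teal blocks.
There are 4 medium teal blocks.
The claim requires 5 < 4, which does not hold.

False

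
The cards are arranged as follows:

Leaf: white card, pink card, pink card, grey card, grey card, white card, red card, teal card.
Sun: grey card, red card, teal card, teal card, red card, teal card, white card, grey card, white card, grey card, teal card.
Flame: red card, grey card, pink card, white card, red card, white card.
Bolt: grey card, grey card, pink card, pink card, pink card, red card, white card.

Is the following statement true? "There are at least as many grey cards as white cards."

grey cards: 8.
white cards: 7.
The claim requires 8 ≥ 7, which holds.

True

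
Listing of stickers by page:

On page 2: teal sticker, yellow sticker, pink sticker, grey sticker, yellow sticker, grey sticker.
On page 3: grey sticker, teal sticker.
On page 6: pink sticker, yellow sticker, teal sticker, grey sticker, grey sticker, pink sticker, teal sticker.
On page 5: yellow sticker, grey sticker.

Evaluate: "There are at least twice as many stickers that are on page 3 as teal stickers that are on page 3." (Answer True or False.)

stickers on page 3: 2.
teal stickers on page 3: 1.
The claim requires 2 ≥ 2 × 1 = 2, which holds.

True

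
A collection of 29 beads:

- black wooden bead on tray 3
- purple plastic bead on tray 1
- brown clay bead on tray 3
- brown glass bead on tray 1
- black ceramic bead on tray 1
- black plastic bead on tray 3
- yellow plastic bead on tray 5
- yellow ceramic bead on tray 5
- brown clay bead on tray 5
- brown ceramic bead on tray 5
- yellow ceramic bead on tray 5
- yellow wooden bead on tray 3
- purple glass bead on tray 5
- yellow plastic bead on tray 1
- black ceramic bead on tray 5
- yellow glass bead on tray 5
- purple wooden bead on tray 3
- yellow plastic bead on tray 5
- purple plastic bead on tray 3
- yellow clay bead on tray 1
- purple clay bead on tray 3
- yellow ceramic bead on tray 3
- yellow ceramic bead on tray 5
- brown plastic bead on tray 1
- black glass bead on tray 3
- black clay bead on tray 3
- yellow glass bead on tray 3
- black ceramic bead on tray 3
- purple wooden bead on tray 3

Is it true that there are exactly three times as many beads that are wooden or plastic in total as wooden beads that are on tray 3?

|beads that are wooden or plastic| = 11.
|wooden beads on tray 3| = 4.
The claim requires 11 = 3 × 4 = 12, which does not hold.

False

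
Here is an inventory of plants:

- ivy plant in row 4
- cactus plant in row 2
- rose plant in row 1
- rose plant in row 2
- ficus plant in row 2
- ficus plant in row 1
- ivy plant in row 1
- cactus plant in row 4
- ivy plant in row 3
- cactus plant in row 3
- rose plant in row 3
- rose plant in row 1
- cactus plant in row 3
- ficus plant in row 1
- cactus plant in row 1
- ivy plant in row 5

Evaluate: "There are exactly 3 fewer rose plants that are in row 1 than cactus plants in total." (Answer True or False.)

There are 2 rose plants in row 1.
There are 5 cactus plants.
The claim requires 5 − 2 (= 3) to equal 3, which holds.

True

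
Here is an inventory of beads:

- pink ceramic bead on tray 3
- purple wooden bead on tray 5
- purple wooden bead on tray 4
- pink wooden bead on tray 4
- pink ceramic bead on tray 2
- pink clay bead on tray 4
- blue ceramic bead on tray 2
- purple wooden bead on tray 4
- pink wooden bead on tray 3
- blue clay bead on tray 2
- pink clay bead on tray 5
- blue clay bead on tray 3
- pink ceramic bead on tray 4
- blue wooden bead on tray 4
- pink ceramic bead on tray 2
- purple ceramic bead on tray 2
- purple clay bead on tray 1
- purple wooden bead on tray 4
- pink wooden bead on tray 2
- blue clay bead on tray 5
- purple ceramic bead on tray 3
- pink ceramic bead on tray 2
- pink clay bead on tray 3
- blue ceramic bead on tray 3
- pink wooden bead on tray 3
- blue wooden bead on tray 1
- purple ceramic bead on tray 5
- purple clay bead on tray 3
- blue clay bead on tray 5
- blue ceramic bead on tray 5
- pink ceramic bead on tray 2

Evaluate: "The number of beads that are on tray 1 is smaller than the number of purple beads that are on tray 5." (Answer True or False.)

False

There are 2 beads on tray 1.
There are 2 purple beads on tray 5.
The claim requires 2 < 2, which does not hold.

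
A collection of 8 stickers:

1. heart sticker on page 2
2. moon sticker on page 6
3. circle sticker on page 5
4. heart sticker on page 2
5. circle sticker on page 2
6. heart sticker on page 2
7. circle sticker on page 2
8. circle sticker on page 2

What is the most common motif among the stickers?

Counts by motif: circle 4, heart 3, moon 1.
The maximum is 4, held uniquely by circle.

circle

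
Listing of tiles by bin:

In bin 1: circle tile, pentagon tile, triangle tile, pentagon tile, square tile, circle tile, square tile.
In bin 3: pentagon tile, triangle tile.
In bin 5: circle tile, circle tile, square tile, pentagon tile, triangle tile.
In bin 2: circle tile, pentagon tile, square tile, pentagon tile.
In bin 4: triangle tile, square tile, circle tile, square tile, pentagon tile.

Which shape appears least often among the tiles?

Counts by shape: pentagon 7, square 6, circle 6, triangle 4.
The minimum is 4, held uniquely by triangle.

triangle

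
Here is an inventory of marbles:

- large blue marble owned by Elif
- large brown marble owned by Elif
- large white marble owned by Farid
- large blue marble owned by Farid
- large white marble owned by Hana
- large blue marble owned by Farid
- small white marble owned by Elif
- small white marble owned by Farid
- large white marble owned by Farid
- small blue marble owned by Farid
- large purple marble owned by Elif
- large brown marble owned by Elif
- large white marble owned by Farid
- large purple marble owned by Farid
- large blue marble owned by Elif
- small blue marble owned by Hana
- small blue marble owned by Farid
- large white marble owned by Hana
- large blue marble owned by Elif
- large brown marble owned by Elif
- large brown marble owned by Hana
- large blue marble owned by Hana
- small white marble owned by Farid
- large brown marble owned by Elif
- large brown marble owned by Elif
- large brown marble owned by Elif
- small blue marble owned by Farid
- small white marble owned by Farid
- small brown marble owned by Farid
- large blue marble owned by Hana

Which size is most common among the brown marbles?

Counts by size (restricted to brown marbles): large 7, small 1.
The maximum is 7, held uniquely by large.

large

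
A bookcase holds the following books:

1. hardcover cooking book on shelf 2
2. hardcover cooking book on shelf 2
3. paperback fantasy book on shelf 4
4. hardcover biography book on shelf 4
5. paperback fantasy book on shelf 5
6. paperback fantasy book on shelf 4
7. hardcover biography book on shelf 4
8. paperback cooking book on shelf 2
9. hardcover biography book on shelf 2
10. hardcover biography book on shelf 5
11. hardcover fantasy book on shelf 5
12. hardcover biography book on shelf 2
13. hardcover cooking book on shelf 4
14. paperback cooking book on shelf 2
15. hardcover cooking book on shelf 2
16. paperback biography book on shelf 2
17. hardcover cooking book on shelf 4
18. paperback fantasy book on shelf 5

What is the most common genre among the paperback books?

Counts by genre (restricted to paperback books): fantasy 4, cooking 2, biography 1.
The maximum is 4, held uniquely by fantasy.

fantasy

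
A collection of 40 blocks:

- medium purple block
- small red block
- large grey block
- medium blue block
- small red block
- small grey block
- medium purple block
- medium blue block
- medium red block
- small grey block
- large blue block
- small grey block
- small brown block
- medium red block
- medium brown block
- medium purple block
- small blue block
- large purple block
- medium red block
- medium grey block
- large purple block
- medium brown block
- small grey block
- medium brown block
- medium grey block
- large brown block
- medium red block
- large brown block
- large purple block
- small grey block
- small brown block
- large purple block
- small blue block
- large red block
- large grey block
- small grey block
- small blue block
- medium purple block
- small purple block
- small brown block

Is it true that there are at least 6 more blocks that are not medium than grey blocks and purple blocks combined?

True

blocks that are not medium: 25.
grey blocks: 10; purple blocks: 9; combined: 10 + 9 = 19.
The claim requires 25 − 19 = 6 ≥ 6, which holds.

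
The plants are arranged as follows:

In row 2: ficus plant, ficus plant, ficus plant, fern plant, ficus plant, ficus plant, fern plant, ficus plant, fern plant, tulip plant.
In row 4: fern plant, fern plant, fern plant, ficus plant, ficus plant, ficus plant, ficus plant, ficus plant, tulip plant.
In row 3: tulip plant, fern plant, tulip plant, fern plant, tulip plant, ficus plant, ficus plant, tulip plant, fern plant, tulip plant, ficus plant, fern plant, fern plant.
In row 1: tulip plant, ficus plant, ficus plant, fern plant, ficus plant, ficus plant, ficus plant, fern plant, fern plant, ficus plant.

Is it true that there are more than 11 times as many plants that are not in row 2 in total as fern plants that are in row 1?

plants that are not in row 2: 32.
fern plants in row 1: 3.
The claim requires 32 > 11 × 3 = 33, which does not hold.

False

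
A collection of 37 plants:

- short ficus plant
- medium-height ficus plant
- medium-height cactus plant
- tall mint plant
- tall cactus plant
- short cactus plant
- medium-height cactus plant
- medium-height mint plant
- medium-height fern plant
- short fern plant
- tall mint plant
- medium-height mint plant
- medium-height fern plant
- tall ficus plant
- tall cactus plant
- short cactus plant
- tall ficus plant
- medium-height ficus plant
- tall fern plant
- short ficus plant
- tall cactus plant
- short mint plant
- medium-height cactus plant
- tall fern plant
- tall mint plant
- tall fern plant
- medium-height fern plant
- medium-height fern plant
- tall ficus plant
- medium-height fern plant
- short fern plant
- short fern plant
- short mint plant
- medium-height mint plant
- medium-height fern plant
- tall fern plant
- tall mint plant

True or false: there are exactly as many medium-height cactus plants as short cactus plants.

|medium-height cactus plants| = 3.
|short cactus plants| = 2.
The claim requires 3 = 2, which does not hold.

False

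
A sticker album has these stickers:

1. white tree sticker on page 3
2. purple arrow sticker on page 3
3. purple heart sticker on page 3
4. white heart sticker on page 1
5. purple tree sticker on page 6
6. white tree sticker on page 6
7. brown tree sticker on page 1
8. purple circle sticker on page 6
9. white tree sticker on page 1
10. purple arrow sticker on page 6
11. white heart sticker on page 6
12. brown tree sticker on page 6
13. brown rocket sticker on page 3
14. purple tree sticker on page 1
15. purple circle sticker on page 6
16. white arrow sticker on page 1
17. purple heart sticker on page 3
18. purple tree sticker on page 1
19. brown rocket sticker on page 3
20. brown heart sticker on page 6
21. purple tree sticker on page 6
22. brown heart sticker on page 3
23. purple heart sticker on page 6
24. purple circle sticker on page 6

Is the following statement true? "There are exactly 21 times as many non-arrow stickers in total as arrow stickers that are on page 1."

True

There are 21 non-arrow stickers.
There is 1 arrow sticker on page 1.
The claim requires 21 = 21 × 1 = 21, which holds.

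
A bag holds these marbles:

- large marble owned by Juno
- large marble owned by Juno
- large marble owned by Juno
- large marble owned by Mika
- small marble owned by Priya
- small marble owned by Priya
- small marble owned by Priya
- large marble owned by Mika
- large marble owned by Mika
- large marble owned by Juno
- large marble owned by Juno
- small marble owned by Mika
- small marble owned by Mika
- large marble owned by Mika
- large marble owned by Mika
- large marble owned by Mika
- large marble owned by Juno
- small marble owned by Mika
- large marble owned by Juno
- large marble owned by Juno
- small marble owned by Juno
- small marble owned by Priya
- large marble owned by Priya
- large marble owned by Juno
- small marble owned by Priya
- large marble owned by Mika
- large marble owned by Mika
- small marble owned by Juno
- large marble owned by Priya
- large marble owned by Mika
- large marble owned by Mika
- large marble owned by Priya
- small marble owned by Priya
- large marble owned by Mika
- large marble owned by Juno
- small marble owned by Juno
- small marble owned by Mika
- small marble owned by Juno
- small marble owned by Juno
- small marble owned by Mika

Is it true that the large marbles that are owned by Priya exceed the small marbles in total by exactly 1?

Count of large marbles owned by Priya: 3.
There are 16 small marbles.
The claim requires 3 − 16 (= -13) to equal 1, which does not hold.

False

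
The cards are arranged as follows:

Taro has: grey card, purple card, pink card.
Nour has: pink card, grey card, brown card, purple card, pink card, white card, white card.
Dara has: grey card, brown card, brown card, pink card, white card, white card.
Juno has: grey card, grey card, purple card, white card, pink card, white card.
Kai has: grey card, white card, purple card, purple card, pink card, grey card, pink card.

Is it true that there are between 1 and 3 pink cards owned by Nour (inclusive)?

pink cards owned by Nour: 2.
The claim requires 1 ≤ 2 ≤ 3, which holds.

True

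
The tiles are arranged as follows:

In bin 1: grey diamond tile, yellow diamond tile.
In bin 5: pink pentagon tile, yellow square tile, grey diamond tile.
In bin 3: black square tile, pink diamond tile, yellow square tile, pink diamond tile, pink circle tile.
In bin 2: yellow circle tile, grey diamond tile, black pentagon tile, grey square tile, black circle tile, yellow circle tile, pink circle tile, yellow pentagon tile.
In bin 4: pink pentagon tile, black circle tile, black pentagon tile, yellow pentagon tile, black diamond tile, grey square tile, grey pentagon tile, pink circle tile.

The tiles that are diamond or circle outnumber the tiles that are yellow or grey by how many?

1

tiles that are diamond or circle: 14.
tiles that are yellow or grey: 13.
14 − 13 = 1.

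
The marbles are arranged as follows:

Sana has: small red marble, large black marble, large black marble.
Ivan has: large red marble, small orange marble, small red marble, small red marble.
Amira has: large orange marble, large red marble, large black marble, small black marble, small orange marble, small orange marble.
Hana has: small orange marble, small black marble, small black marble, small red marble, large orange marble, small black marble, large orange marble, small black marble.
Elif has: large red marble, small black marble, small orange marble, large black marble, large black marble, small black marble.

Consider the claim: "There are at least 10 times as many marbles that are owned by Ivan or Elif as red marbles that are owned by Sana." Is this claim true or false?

True

|marbles owned by Ivan or Elif| = 10.
|red marbles owned by Sana| = 1.
The claim requires 10 ≥ 10 × 1 = 10, which holds.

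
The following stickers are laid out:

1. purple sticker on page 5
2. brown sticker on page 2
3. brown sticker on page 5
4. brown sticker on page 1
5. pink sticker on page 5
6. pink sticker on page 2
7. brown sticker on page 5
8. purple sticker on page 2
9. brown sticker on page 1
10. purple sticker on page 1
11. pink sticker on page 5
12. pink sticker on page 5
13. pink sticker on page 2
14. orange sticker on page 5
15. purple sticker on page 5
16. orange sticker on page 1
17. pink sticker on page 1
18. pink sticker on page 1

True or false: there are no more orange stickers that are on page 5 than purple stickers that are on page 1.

True

There is 1 orange sticker on page 5.
There is 1 purple sticker on page 1.
The claim requires 1 ≤ 1, which holds.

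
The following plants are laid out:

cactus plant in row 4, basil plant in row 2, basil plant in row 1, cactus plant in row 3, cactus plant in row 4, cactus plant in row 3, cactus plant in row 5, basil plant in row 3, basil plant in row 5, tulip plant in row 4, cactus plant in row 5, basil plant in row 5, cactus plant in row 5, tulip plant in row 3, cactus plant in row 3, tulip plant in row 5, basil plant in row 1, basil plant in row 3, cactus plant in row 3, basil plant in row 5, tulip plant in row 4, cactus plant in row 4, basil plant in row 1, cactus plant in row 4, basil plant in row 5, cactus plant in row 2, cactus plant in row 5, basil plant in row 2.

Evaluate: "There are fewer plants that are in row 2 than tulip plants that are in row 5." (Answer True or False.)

False

plants in row 2: 3.
tulip plants in row 5: 1.
The claim requires 3 < 1, which does not hold.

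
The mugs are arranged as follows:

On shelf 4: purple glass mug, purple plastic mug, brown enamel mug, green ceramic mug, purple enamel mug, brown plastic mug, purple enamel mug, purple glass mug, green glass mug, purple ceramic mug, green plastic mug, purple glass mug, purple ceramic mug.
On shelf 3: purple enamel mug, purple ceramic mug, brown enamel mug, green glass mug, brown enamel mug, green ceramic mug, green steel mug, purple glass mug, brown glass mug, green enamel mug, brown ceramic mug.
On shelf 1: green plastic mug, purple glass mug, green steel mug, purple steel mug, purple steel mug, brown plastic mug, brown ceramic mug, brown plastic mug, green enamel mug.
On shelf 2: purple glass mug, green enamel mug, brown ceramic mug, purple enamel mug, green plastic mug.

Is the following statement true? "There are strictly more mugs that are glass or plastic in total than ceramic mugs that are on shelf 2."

|mugs that are glass or plastic| = 16.
|ceramic mugs on shelf 2| = 1.
The claim requires 16 > 1, which holds.

True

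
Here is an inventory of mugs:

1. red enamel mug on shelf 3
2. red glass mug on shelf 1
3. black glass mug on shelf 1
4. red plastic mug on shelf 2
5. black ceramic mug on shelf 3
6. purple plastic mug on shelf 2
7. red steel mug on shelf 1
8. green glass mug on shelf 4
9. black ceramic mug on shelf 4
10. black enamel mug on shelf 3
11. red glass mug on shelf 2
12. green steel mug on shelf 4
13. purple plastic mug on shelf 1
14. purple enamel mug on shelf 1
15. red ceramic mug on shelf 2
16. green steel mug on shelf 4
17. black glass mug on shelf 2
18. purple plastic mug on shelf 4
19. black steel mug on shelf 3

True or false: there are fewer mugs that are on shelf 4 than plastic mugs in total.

False

There are 5 mugs on shelf 4.
There are 4 plastic mugs.
The claim requires 5 < 4, which does not hold.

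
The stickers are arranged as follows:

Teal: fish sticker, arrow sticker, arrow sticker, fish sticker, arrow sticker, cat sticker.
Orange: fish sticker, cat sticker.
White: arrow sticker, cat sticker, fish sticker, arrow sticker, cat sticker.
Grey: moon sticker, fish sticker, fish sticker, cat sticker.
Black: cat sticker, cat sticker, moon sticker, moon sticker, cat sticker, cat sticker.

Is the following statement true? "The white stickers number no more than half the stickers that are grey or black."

True

white stickers: 5.
stickers that are grey or black: 10.
The claim requires 2 × 5 = 10 ≤ 10, which holds.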